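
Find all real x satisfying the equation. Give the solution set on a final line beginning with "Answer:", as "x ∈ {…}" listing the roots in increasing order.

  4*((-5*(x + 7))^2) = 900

Step 1. [4*((-5*(x + 7))^2) = 900] divide by the outer 4 ⇒ div: (-5*(x + 7))^2 = 225.
Step 2. [(-5*(x + 7))^2 = 225] 225 ≥ 0, LHS is (·)² — take ±√, so sqrt: -5*(x + 7) = 15 or -15.
Step 3. [-5*(x + 7) = 15 or -15] -5 out front; divide by -5. So div: x + 7 = -3 or 3.
Step 4. [x + 7 = -3 or 3] 7 comes off first (subtract 7) ⇒ sub: x = -10 or -4.

Answer: x ∈ {-10, -4}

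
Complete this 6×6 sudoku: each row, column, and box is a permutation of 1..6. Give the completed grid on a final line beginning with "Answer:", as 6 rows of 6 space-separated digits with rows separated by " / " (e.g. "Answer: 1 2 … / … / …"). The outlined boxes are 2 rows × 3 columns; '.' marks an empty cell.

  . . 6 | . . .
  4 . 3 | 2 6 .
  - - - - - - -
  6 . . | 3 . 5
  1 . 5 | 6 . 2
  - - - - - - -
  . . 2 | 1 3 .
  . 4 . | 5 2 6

Step 1. [r1c5∈{1,4,5}] r1c5 is the only open cell in col 5 admitting 5, so r1c5=5.
Step 2. [r1c6∈{1,3,4}] r1c6 is the only open cell in row 1 admitting 3 ⇒ r1c6=3.
Step 3. [r1c2∈{1,2}] r1c2 is the only open cell in row 1 admitting 1, so r1c2=1.
Step 4. [r2c2∈{5}] r2c2 has the single candidate 5 ⇒ r2c2=5.
Step 5. [r3c3∈{4}] only 4 remains possible at r3c3. So r3c3=4.
Step 6. [r1c4∈{4}] r1c4's peers cover all but 4 ⇒ r1c4=4.
Step 7. [r6c3∈{1}] nothing but 1 survives at r6c3. So r6c3=1.
Step 8. [r4c5∈{4}] nothing but 4 survives at r4c5 ⇒ r4c5=4.
Step 9. [r6c1∈{3}] r6c1 has the single candidate 3. So r6c1=3.
Step 10. [r5c2∈{6}] only 6 remains possible at r5c2. So r5c2=6.
Step 11. [r3c5∈{1}] only 1 remains possible at r3c5. So r3c5=1.
Step 12. [r5c1∈{5}] r5c1's peers cover all but 5. So r5c1=5.
Step 13. [r5c6∈{4}] r5c6 has the single candidate 4, so r5c6=4.
Step 14. [r2c6∈{1}] only 1 remains possible at r2c6, so r2c6=1.
Step 15. [r3c2∈{2}] nothing but 2 survives at r3c2. So r3c2=2.
Step 16. [r4c2∈{3}] r4c2 has the single candidate 3 ⇒ r4c2=3.
Step 17. [r1c1∈{2}] r1c1 is down to just 2 ⇒ r1c1=2.

Answer: 2 1 6 4 5 3 / 4 5 3 2 6 1 / 6 2 4 3 1 5 / 1 3 5 6 4 2 / 5 6 2 1 3 4 / 3 4 1 5 2 6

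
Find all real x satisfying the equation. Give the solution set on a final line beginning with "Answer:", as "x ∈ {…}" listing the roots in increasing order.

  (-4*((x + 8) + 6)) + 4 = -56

Step 1. [(-4*((x + 8) + 6)) + 4 = -56] -4 divides every term; factor it out. So factor: ((x + 8) + 6) - 1 = 14.
Step 2. [((x + 8) + 6) - 1 = 14] add 1: x sits inside (… - 1) ⇒ sub: (x + 8) + 6 = 15.
Step 3. [(x + 8) + 6 = 15] the outer +6 inverts by subtracting 6 ⇒ sub: x + 8 = 9.
Step 4. [x + 8 = 9] peel the +8: subtract 8 from each side ⇒ sub: x = 1.

Answer: x ∈ {1}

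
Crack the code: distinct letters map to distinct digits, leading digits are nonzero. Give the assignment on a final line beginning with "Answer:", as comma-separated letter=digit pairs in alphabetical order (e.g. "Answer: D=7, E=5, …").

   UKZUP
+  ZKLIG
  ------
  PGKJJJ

Step 1. [col 1: P + G ≡ J (mod 10)] no forcing yet in column 1 (carry-in 0); G=2 is free and consistent — try it. So G=2.
Step 2. [col 1: P + G ≡ J (mod 10)] no forcing yet in column 1 (carry-in 0); P=1 is free and consistent — try it, so P=1.
Step 3. [col 1: P + G ≡ J (mod 10)] column 1: given P=1, G=2, carry-in 0, and digits 1,2 already taken and all letters distinct, P+G≡J (mod 10) forces J=3 ⇒ J=3.
Step 4. [col 2: U + I ≡ J (mod 10)] no forcing yet in column 2 (carry-in 0); I=6 is free and consistent — try it, so I=6.
Step 5. [col 2: U + I ≡ J (mod 10)] from column 2 (I=6, J=3, carry-in 0, digits 1,2,3,6 already taken and all letters distinct): U must equal 7. So U=7.
Step 6. [col 3: Z + L ≡ J (mod 10)] no forcing yet in column 3 (carry-in 1); Z=4 is free and consistent — try it ⇒ Z=4.
Step 7. [col 3: Z + L ≡ J (mod 10)] column 3: given Z=4, J=3, carry-in 1, and digits 1,2,3,4,6,7 already taken and all letters distinct, Z+L≡J (mod 10) forces L=8. So L=8.
Step 8. [col 4: K + K ≡ K (mod 10)] from column 4 (nothing yet, carry-in 1, digits 1,2,3,4,6,7,8 already taken and all letters distinct): K must equal 9, so K=9.

Answer: G=2, I=6, J=3, K=9, L=8, P=1, U=7, Z=4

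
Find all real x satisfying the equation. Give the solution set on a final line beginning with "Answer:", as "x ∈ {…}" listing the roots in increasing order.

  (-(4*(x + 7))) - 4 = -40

Step 1. [(-(4*(x + 7))) - 4 = -40] 4 comes off first (add 4), so sub: -(4*(x + 7)) = -36.
Step 2. [-(4*(x + 7)) = -36] flip signs both sides, so neg: 4*(x + 7) = 36.
Step 3. [4*(x + 7) = 36] leading coefficient 4: divide by 4, so div: x + 7 = 9.
Step 4. [x + 7 = 9] +7 is outermost — subtract 7 both sides, so sub: x = 2.

Answer: x ∈ {2}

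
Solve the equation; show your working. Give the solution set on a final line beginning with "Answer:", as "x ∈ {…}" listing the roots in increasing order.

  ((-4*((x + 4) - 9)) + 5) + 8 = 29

Step 1. [((-4*((x + 4) - 9)) + 5) + 8 = 29] peel the +8: subtract 8 from each side, so sub: (-4*((x + 4) - 9)) + 5 = 21.
Step 2. [(-4*((x + 4) - 9)) + 5 = 21] 5 comes off first (subtract 5), so sub: -4*((x + 4) - 9) = 16.
Step 3. [-4*((x + 4) - 9) = 16] -4 out front; divide by -4 ⇒ div: (x + 4) - 9 = -4.
Step 4. [(x + 4) - 9 = -4] 9 comes off first (add 9) ⇒ sub: x + 4 = 5.
Step 5. [x + 4 = 5] the outer +4 inverts by subtracting 4. So sub: x = 1.

Answer: x ∈ {1}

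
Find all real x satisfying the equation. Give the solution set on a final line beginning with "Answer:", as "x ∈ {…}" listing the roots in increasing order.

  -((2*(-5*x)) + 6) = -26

Step 1. [-((2*(-5*x)) + 6) = -26] leading − — multiply by −1, so neg: (2*(-5*x)) + 6 = 26.
Step 2. [(2*(-5*x)) + 6 = 26] 2 divides every term; factor it out ⇒ factor: (-5*x) + 3 = 13.
Step 3. [(-5*x) + 3 = 13] the outer +3 inverts by subtracting 3. So sub: -5*x = 10.
Step 4. [-5*x = 10] -5 out front; divide by -5 ⇒ div: x = -2.

Answer: x ∈ {-2}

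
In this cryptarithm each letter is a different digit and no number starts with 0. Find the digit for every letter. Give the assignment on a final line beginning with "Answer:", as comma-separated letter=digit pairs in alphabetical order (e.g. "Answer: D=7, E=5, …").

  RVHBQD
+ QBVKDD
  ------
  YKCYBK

Step 1. [col 1: D + D ≡ K (mod 10)] K=8 is one option consistent with column 1 (D + D ≡ K (mod 10), carry-in 0) — take it ⇒ K=8.
Step 2. [col 1: D + D ≡ K (mod 10)] several values work for D in column 1 (D + D ≡ K (mod 10), carry-in 0); try D=4, so D=4.
Step 3. [col 2: Q + D ≡ B (mod 10)] B=0 is one option consistent with column 2 (Q + D ≡ B (mod 10), carry-in 0) — take it, so B=0.
Step 4. [col 2: Q + D ≡ B (mod 10)] column 2 reads Q+D+carry(0)=B with D=4, B=0; with digits 0,4,8 already taken and all letters distinct, the only value for Q is 6. So Q=6.
Step 5. [col 3: B + K ≡ Y (mod 10)] column 3 reads B+K+carry(1)=Y with B=0, K=8; with digits 0,4,6,8 already taken and all letters distinct, the only value for Y is 9. So Y=9.
Step 6. [col 4: H + V ≡ C (mod 10)] several values work for V in column 4 (H + V ≡ C (mod 10), carry-in 0); try V=7, so V=7.
Step 7. [col 4: H + V ≡ C (mod 10)] in column 4 we have H+V≡C with carry-in 0; given V=7 and digits 0,4,6,7,8,9 already taken and all letters distinct, that pins C to 2. So C=2.
Step 8. [col 4: H + V ≡ C (mod 10)] from column 4 (V=7, C=2, carry-in 0, digits 0,2,4,6,7,8,9 already taken and all letters distinct): H must equal 5, so H=5.
Step 9. [col 6: R + Q ≡ Y (mod 10)] from column 6 (Q=6, Y=9, carry-in 0, digits 0,2,4,5,6,7,8,9 already taken and all letters distinct): R must equal 3 ⇒ R=3.

Answer: B=0, C=2, D=4, H=5, K=8, Q=6, R=3, V=7, Y=9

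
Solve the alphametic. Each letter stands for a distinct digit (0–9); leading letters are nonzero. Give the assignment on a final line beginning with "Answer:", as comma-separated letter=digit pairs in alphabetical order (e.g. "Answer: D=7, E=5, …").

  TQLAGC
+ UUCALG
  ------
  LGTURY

Step 1. [col 1: C + G ≡ Y (mod 10)] several values work for Y in column 1 (C + G ≡ Y (mod 10), carry-in 0); try Y=6. So Y=6.
Step 2. [col 1: C + G ≡ Y (mod 10)] no forcing yet in column 1 (carry-in 0); C=9 is free and consistent — try it ⇒ C=9.
Step 3. [col 1: C + G ≡ Y (mod 10)] in column 1 we have C+G≡Y with carry-in 0; given C=9, Y=6 and digits 6,9 already taken and all letters distinct, that pins G to 7, so G=7.
Step 4. [col 2: G + L ≡ R (mod 10)] L=4 is one option consistent with column 2 (G + L ≡ R (mod 10), carry-in 1) — take it ⇒ L=4.
Step 5. [col 2: G + L ≡ R (mod 10)] from column 2 (G=7, L=4, carry-in 1, digits 4,6,7,9 already taken and all letters distinct): R must equal 2, so R=2.
Step 6. [col 3: A + A ≡ U (mod 10)] A=0 is one option consistent with column 3 (A + A ≡ U (mod 10), carry-in 1) — take it, so A=0.
Step 7. [col 3: A + A ≡ U (mod 10)] column 3: given A=0, carry-in 1, and digits 0,2,4,6,7,9 already taken and all letters distinct, A+A≡U (mod 10) forces U=1, so U=1.
Step 8. [col 4: L + C ≡ T (mod 10)] in column 4 we have L+C≡T with carry-in 0; given L=4, C=9 and digits 0,1,2,4,6,7,9 already taken and all letters distinct, that pins T to 3 ⇒ T=3.
Step 9. [col 5: Q + U ≡ G (mod 10)] column 5 reads Q+U+carry(1)=G with U=1, G=7; with digits 0,1,2,3,4,6,7,9 already taken and all letters distinct, the only value for Q is 5. So Q=5.

Answer: A=0, C=9, G=7, L=4, Q=5, R=2, T=3, U=1, Y=6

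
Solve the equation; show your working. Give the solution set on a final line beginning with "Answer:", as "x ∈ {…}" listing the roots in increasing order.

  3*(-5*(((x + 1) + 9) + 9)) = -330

Step 1. [3*(-5*(((x + 1) + 9) + 9)) = -330] 3·(inner) — divide through by 3. So div: -5*(((x + 1) + 9) + 9) = -110.
Step 2. [-5*(((x + 1) + 9) + 9) = -110] -5 out front; divide by -5. So div: ((x + 1) + 9) + 9 = 22.
Step 3. [((x + 1) + 9) + 9 = 22] 9 comes off first (subtract 9), so sub: (x + 1) + 9 = 13.
Step 4. [(x + 1) + 9 = 13] peel the +9: subtract 9 from each side ⇒ sub: x + 1 = 4.
Step 5. [x + 1 = 4] subtract 1: x sits inside (… + 1). So sub: x = 3.

Answer: x ∈ {3}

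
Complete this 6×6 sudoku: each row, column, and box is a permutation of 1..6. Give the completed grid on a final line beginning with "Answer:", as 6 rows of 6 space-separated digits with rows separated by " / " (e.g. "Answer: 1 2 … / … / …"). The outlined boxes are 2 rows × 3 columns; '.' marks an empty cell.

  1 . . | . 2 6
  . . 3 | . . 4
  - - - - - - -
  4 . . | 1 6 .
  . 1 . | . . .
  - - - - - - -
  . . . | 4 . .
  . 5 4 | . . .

Step 1. [r2c4∈{5}] nothing but 5 survives at r2c4. So r2c4=5.
Step 2. [r4c1∈{2,3,5,6}] r4c1 is the only open cell in col 1 admitting 5. So r4c1=5.
Step 3. [r5c3∈{1,2,6}] col 3 places 1 nowhere but r5c3. So r5c3=1.
Step 4. [r6c4∈{2,3,6}] 6 has one home in col 4: r6c4, so r6c4=6.
Step 5. [r4c4∈{2,3}] 2 has one home in col 4: r4c4 ⇒ r4c4=2.
Step 6. [r4c6∈{3}] r4c6 is down to just 3, so r4c6=3.
Step 7. [r3c2∈{2,3}] in row 3, 3 fits only at r3c2. So r3c2=3.
Step 8. [r6c6∈{1,2}] in col 6, 1 fits only at r6c6. So r6c6=1.
Step 9. [r6c1∈{2,3}] 2 has one home in row 6: r6c1, so r6c1=2.
Step 10. [r5c5∈{3,5}] across col 5, 5 lands solely at r5c5 ⇒ r5c5=5.
Step 11. [r2c1∈{6}] only 6 remains possible at r2c1 ⇒ r2c1=6.
Step 12. [r3c3∈{2}] r3c3 has the single candidate 2, so r3c3=2.
Step 13. [r6c5∈{3}] nothing but 3 survives at r6c5, so r6c5=3.
Step 14. [r5c1∈{3}] r5c1 is down to just 3, so r5c1=3.
Step 15. [r5c2∈{6}] r5c2 is down to just 6. So r5c2=6.
Step 16. [r4c3∈{6}] only 6 remains possible at r4c3. So r4c3=6.
Step 17. [r1c4∈{3}] only 3 remains possible at r1c4 ⇒ r1c4=3.
Step 18. [r2c5∈{1}] r2c5 is down to just 1 ⇒ r2c5=1.
Step 19. [r1c3∈{5}] r1c3 has the single candidate 5. So r1c3=5.
Step 20. [r2c2∈{2}] r2c2 is down to just 2 ⇒ r2c2=2.
Step 21. [r1c2∈{4}] r1c2's peers cover all but 4. So r1c2=4.
Step 22. [r4c5∈{4}] r4c5's peers cover all but 4. So r4c5=4.
Step 23. [r3c6∈{5}] r3c6 has the single candidate 5 ⇒ r3c6=5.
Step 24. [r5c6∈{2}] nothing but 2 survives at r5c6, so r5c6=2.

Answer: 1 4 5 3 2 6 / 6 2 3 5 1 4 / 4 3 2 1 6 5 / 5 1 6 2 4 3 / 3 6 1 4 5 2 / 2 5 4 6 3 1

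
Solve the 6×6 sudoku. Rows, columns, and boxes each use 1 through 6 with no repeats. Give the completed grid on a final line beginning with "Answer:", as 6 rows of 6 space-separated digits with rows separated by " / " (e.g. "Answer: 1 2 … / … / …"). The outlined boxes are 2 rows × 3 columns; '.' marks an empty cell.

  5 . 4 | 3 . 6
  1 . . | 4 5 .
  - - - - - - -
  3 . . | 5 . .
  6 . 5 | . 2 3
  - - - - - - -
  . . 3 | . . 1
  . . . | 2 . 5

Step 1. [r4c2∈{1,4}] row 4 places 4 nowhere but r4c2 ⇒ r4c2=4.
Step 2. [r1c2∈{2}] r1c2's peers cover all but 2 ⇒ r1c2=2.
Step 3. [r3c5∈{1,4,6}] across row 3, 6 lands solely at r3c5 ⇒ r3c5=6.
Step 4. [r5c5∈{4}] r5c5 is down to just 4 ⇒ r5c5=4.
Step 5. [r2c3∈{6}] nothing but 6 survives at r2c3. So r2c3=6.
Step 6. [r3c2∈{1}] r3c2's peers cover all but 1, so r3c2=1.
Step 7. [r5c2∈{5,6}] across row 5, 5 lands solely at r5c2 ⇒ r5c2=5.
Step 8. [r5c1∈{2}] nothing but 2 survives at r5c1 ⇒ r5c1=2.
Step 9. [r2c6∈{2}] nothing but 2 survives at r2c6, so r2c6=2.
Step 10. [r6c1∈{4}] only 4 remains possible at r6c1. So r6c1=4.
Step 11. [r4c4∈{1}] r4c4's peers cover all but 1 ⇒ r4c4=1.
Step 12. [r1c5∈{1}] only 1 remains possible at r1c5 ⇒ r1c5=1.
Step 13. [r5c4∈{6}] nothing but 6 survives at r5c4. So r5c4=6.
Step 14. [r3c6∈{4}] r3c6 has the single candidate 4 ⇒ r3c6=4.
Step 15. [r6c5∈{3}] r6c5's peers cover all but 3 ⇒ r6c5=3.
Step 16. [r2c2∈{3}] only 3 remains possible at r2c2, so r2c2=3.
Step 17. [r6c2∈{6}] r6c2 is down to just 6. So r6c2=6.
Step 18. [r6c3∈{1}] r6c3 is down to just 1 ⇒ r6c3=1.
Step 19. [r3c3∈{2}] r3c3 is down to just 2. So r3c3=2.

Answer: 5 2 4 3 1 6 / 1 3 6 4 5 2 / 3 1 2 5 6 4 / 6 4 5 1 2 3 / 2 5 3 6 4 1 / 4 6 1 2 3 5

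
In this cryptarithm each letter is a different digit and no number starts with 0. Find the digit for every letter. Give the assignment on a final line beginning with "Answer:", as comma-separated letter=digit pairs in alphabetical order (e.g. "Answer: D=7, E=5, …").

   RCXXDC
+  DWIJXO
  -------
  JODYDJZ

Step 1. [col 1: C + O ≡ Z (mod 10)] column 1 (C + O ≡ Z (mod 10), carry-in 0) doesn't pin C yet; pick C=8 and continue, so C=8.
Step 2. [col 1: C + O ≡ Z (mod 10)] column 1 (C + O ≡ Z (mod 10), carry-in 0) doesn't pin Z yet; pick Z=0 and continue, so Z=0.
Step 3. [col 1: C + O ≡ Z (mod 10)] column 1: given C=8, Z=0, carry-in 0, and digits 0,8 already taken and all letters distinct, C+O≡Z (mod 10) forces O=2 ⇒ O=2.
Step 4. [col 2: D + X ≡ J (mod 10)] column 2 (D + X ≡ J (mod 10), carry-in 1) doesn't pin X yet; pick X=4 and continue. So X=4.
Step 5. [col 2: D + X ≡ J (mod 10)] J=1 is one option consistent with column 2 (D + X ≡ J (mod 10), carry-in 1) — take it, so J=1.
Step 6. [col 2: D + X ≡ J (mod 10)] column 2: given X=4, J=1, carry-in 1, and digits 0,1,2,4,8 already taken and all letters distinct, D+X≡J (mod 10) forces D=6. So D=6.
Step 7. [col 4: X + I ≡ Y (mod 10)] several values work for I in column 4 (X + I ≡ Y (mod 10), carry-in 0); try I=9. So I=9.
Step 8. [col 4: X + I ≡ Y (mod 10)] from column 4 (X=4, I=9, carry-in 0, digits 0,1,2,4,6,8,9 already taken and all letters distinct): Y must equal 3, so Y=3.
Step 9. [col 5: C + W ≡ D (mod 10)] column 5 reads C+W+carry(1)=D with C=8, D=6; with digits 0,1,2,3,4,6,8,9 already taken and all letters distinct, the only value for W is 7 ⇒ W=7.
Step 10. [col 6: R + D ≡ O (mod 10)] in column 6 we have R+D≡O with carry-in 1; given D=6, O=2 and digits 0,1,2,3,4,6,7,8,9 already taken and all letters distinct, that pins R to 5 ⇒ R=5.

Answer: C=8, D=6, I=9, J=1, O=2, R=5, W=7, X=4, Y=3, Z=0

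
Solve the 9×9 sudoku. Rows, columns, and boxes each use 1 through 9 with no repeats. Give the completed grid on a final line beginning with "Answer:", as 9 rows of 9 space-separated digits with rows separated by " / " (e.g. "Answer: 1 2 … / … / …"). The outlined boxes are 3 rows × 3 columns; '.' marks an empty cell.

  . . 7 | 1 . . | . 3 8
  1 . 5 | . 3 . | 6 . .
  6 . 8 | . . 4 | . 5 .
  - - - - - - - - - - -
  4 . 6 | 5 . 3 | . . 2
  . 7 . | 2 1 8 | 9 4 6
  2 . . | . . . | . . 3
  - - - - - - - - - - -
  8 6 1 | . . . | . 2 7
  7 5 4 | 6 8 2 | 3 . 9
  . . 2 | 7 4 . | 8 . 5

Step 1. [r3c4∈{9}] only 9 remains possible at r3c4 ⇒ r3c4=9.
Step 2. [r2c2∈{2,4,9}] across row 2, 2 lands solely at r2c2. So r2c2=2.
Step 3. [r6c3∈{9}] r6c3 has the single candidate 9. So r6c3=9.
Step 4. [r2c6∈{7}] nothing but 7 survives at r2c6. So r2c6=7.
Step 5. [r3c7∈{1,2,7}] 7 has one home in row 3: r3c7 ⇒ r3c7=7.
Step 6. [r4c7∈{1}] r4c7's peers cover all but 1, so r4c7=1.
Step 7. [r1c7∈{2,4}] in col 7, 2 fits only at r1c7 ⇒ r1c7=2.
Step 8. [r9c6∈{1,9}] r9c6 is the only open cell in col 6 admitting 1, so r9c6=1.
Step 9. [r4c5∈{7,9}] 9 has one home in row 4: r4c5. So r4c5=9.
Step 10. [r7c5∈{5}] r7c5 is down to just 5. So r7c5=5.
Step 11. [r6c6∈{6}] nothing but 6 survives at r6c6, so r6c6=6.
Step 12. [r4c2∈{8}] r4c2 is down to just 8, so r4c2=8.
Step 13. [r1c1∈{9}] r1c1's peers cover all but 9. So r1c1=9.
Step 14. [r9c1∈{3}] r9c1's peers cover all but 3, so r9c1=3.
Step 15. [r6c5∈{7}] r6c5 has the single candidate 7 ⇒ r6c5=7.
Step 16. [r7c6∈{9}] r7c6's peers cover all but 9. So r7c6=9.
Step 17. [r4c8∈{7}] r4c8's peers cover all but 7. So r4c8=7.
Step 18. [r6c2∈{1}] r6c2 is down to just 1. So r6c2=1.
Step 19. [r1c6∈{5}] r1c6's peers cover all but 5. So r1c6=5.
Step 20. [r2c9∈{4}] r2c9 is down to just 4. So r2c9=4.
Step 21. [r2c8∈{9}] r2c8 is down to just 9. So r2c8=9.
Step 22. [r6c4∈{4}] nothing but 4 survives at r6c4. So r6c4=4.
Step 23. [r5c1∈{5}] nothing but 5 survives at r5c1. So r5c1=5.
Step 24. [r6c8∈{8}] r6c8 has the single candidate 8 ⇒ r6c8=8.
Step 25. [r2c4∈{8}] only 8 remains possible at r2c4 ⇒ r2c4=8.
Step 26. [r5c3∈{3}] r5c3's peers cover all but 3 ⇒ r5c3=3.
Step 27. [r3c9∈{1}] r3c9's peers cover all but 1 ⇒ r3c9=1.
Step 28. [r6c7∈{5}] only 5 remains possible at r6c7 ⇒ r6c7=5.
Step 29. [r8c8∈{1}] r8c8 has the single candidate 1, so r8c8=1.
Step 30. [r7c7∈{4}] nothing but 4 survives at r7c7 ⇒ r7c7=4.
Step 31. [r1c5∈{6}] r1c5's peers cover all but 6, so r1c5=6.
Step 32. [r9c8∈{6}] only 6 remains possible at r9c8, so r9c8=6.
Step 33. [r3c2∈{3}] r3c2 has the single candidate 3 ⇒ r3c2=3.
Step 34. [r1c2∈{4}] r1c2's peers cover all but 4. So r1c2=4.
Step 35. [r9c2∈{9}] nothing but 9 survives at r9c2 ⇒ r9c2=9.
Step 36. [r3c5∈{2}] nothing but 2 survives at r3c5. So r3c5=2.
Step 37. [r7c4∈{3}] r7c4's peers cover all but 3, so r7c4=3.

Answer: 9 4 7 1 6 5 2 3 8 / 1 2 5 8 3 7 6 9 4 / 6 3 8 9 2 4 7 5 1 / 4 8 6 5 9 3 1 7 2 / 5 7 3 2 1 8 9 4 6 / 2 1 9 4 7 6 5 8 3 / 8 6 1 3 5 9 4 2 7 / 7 5 4 6 8 2 3 1 9 / 3 9 2 7 4 1 8 6 5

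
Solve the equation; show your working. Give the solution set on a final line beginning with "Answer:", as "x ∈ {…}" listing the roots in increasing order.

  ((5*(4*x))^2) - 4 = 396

Step 1. [((5*(4*x))^2) - 4 = 396] peel the -4: add 4 from each side. So sub: (5*(4*x))^2 = 400.
Step 2. [(5*(4*x))^2 = 400] LHS squared, RHS 400 ≥ 0: apply √ (±), so sqrt: 5*(4*x) = 20 or -20.
Step 3. [5*(4*x) = 20 or -20] 5·(inner) — divide through by 5. So div: 4*x = 4 or -4.
Step 4. [4*x = 4 or -4] 4·(inner) — divide through by 4, so div: x = 1 or -1.

Answer: x ∈ {-1, 1}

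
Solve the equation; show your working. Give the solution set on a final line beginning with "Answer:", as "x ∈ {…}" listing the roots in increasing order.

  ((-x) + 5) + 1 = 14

Step 1. [((-x) + 5) + 1 = 14] subtract 1: x sits inside (… + 1) ⇒ sub: (-x) + 5 = 13.
Step 2. [(-x) + 5 = 13] 5 comes off first (subtract 5), so sub: -x = 8.
Step 3. [-x = 8] leading − — multiply by −1 ⇒ neg: x = -8.

Answer: x ∈ {-8}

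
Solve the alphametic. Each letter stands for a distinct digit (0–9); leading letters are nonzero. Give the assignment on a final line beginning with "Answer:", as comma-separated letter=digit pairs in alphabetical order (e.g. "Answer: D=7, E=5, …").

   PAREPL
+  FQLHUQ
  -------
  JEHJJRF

Step 1. [col 1: L + Q ≡ F (mod 10)] F=8 is one option consistent with column 1 (L + Q ≡ F (mod 10), carry-in 0) — take it ⇒ F=8.
Step 2. [col 1: L + Q ≡ F (mod 10)] several values work for Q in column 1 (L + Q ≡ F (mod 10), carry-in 0); try Q=2. So Q=2.
Step 3. [J] J is the leading digit of a 7-digit sum of two 6-digit numbers; the final carry is exactly 1. So J=1.
Step 4. [col 1: L + Q ≡ F (mod 10)] column 1: given Q=2, F=8, carry-in 0, and digits 1,2,8 already taken and all letters distinct, L+Q≡F (mod 10) forces L=6 ⇒ L=6.
Step 5. [col 2: P + U ≡ R (mod 10)] column 2 (P + U ≡ R (mod 10), carry-in 0) doesn't pin P yet; pick P=9 and continue ⇒ P=9.
Step 6. [col 2: P + U ≡ R (mod 10)] U=5 is one option consistent with column 2 (P + U ≡ R (mod 10), carry-in 0) — take it ⇒ U=5.
Step 7. [col 2: P + U ≡ R (mod 10)] column 2 reads P+U+carry(0)=R with P=9, U=5; with digits 1,2,5,6,8,9 already taken and all letters distinct, the only value for R is 4, so R=4.
Step 8. [col 3: E + H ≡ J (mod 10)] several values work for H in column 3 (E + H ≡ J (mod 10), carry-in 1); try H=3 ⇒ H=3.
Step 9. [col 3: E + H ≡ J (mod 10)] column 3 reads E+H+carry(1)=J with H=3, J=1; with digits 1,2,3,4,5,6,8,9 already taken and all letters distinct, the only value for E is 7 ⇒ E=7.
Step 10. [col 5: A + Q ≡ H (mod 10)] column 5: given Q=2, H=3, carry-in 1, and digits 1,2,3,4,5,6,7,8,9 already taken and all letters distinct, A+Q≡H (mod 10) forces A=0, so A=0.

Answer: A=0, E=7, F=8, H=3, J=1, L=6, P=9, Q=2, R=4, U=5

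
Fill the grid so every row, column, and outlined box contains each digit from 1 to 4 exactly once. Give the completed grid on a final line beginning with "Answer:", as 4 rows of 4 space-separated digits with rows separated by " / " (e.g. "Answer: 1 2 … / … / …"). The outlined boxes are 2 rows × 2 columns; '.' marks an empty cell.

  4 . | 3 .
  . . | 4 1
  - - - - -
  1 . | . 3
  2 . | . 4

Step 1. [r2c2∈{2,3}] r2c2 is the only open cell in row 2 admitting 2 ⇒ r2c2=2.
Step 2. [r3c2∈{4}] nothing but 4 survives at r3c2. So r3c2=4.
Step 3. [r4c3∈{1}] r4c3's peers cover all but 1 ⇒ r4c3=1.
Step 4. [r3c3∈{2}] r3c3 has the single candidate 2 ⇒ r3c3=2.
Step 5. [r2c1∈{3}] only 3 remains possible at r2c1 ⇒ r2c1=3.
Step 6. [r1c2∈{1}] only 1 remains possible at r1c2, so r1c2=1.
Step 7. [r4c2∈{3}] r4c2 has the single candidate 3, so r4c2=3.
Step 8. [r1c4∈{2}] r1c4 has the single candidate 2 ⇒ r1c4=2.

Answer: 4 1 3 2 / 3 2 4 1 / 1 4 2 3 / 2 3 1 4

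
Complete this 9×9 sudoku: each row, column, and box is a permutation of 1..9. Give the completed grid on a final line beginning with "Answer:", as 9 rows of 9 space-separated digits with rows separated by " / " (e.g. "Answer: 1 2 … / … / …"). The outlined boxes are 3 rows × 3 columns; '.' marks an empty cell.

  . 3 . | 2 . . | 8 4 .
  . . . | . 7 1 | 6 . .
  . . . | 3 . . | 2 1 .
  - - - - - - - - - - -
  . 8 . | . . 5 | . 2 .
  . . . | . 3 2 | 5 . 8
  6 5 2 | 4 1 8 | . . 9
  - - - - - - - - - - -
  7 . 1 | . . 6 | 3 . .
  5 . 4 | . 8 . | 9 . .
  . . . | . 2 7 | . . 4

Step 1. [r2c8∈{3,5,9}] 9 has one home in col 8: r2c8, so r2c8=9.
Step 2. [r5c2∈{1,4,7,9}] across col 2, 1 lands solely at r5c2 ⇒ r5c2=1.
Step 3. [r3c2∈{4,6,7,9}] r3c2 is the only open cell in col 2 admitting 7 ⇒ r3c2=7.
Step 4. [r3c9∈{5}] r3c9 is down to just 5. So r3c9=5.
Step 5. [r1c6∈{9}] only 9 remains possible at r1c6 ⇒ r1c6=9.
Step 6. [r5c1∈{4,9}] row 5 places 4 nowhere but r5c1 ⇒ r5c1=4.
Step 7. [r6c7∈{7}] r6c7's peers cover all but 7, so r6c7=7.
Step 8. [r5c8∈{6}] r5c8's peers cover all but 6. So r5c8=6.
Step 9. [r8c9∈{1,2,6,7}] across col 9, 6 lands solely at r8c9. So r8c9=6.
Step 10. [r7c5∈{4,5,9}] r7c5 is the only open cell in row 7 admitting 4. So r7c5=4.
Step 11. [r4c5∈{6,9}] 9 has one home in col 5: r4c5. So r4c5=9.
Step 12. [r1c5∈{5,6}] across col 5, 5 lands solely at r1c5, so r1c5=5.
Step 13. [r4c1∈{3}] only 3 remains possible at r4c1 ⇒ r4c1=3.
Step 14. [r9c3∈{3,6,8,9}] r9c3 is the only open cell in row 9 admitting 3. So r9c3=3.
Step 15. [r9c1∈{8,9}] r9c1 is the only open cell in box 7 admitting 8 ⇒ r9c1=8.
Step 16. [r3c3∈{6,8,9}] across row 3, 8 lands solely at r3c3, so r3c3=8.
Step 17. [r5c4∈{7}] r5c4 is down to just 7 ⇒ r5c4=7.
Step 18. [r9c7∈{1}] r9c7 is down to just 1, so r9c7=1.
Step 19. [r9c8∈{5}] r9c8's peers cover all but 5, so r9c8=5.
Step 20. [r9c4∈{9}] r9c4 is down to just 9 ⇒ r9c4=9.
Step 21. [r8c2∈{2}] nothing but 2 survives at r8c2. So r8c2=2.
Step 22. [r3c6∈{4}] nothing but 4 survives at r3c6, so r3c6=4.
Step 23. [r3c1∈{9}] only 9 remains possible at r3c1. So r3c1=9.
Step 24. [r6c8∈{3}] r6c8 has the single candidate 3. So r6c8=3.
Step 25. [r4c3∈{7}] nothing but 7 survives at r4c3, so r4c3=7.
Step 26. [r2c9∈{3}] nothing but 3 survives at r2c9 ⇒ r2c9=3.
Step 27. [r8c4∈{1}] r8c4 has the single candidate 1 ⇒ r8c4=1.
Step 28. [r8c8∈{7}] r8c8 has the single candidate 7, so r8c8=7.
Step 29. [r7c8∈{8}] r7c8 has the single candidate 8 ⇒ r7c8=8.
Step 30. [r1c1∈{1}] r1c1 is down to just 1. So r1c1=1.
Step 31. [r9c2∈{6}] r9c2 is down to just 6 ⇒ r9c2=6.
Step 32. [r4c4∈{6}] r4c4 is down to just 6. So r4c4=6.
Step 33. [r2c4∈{8}] r2c4's peers cover all but 8, so r2c4=8.
Step 34. [r7c4∈{5}] only 5 remains possible at r7c4. So r7c4=5.
Step 35. [r7c2∈{9}] r7c2 is down to just 9, so r7c2=9.
Step 36. [r2c1∈{2}] only 2 remains possible at r2c1 ⇒ r2c1=2.
Step 37. [r8c6∈{3}] r8c6 has the single candidate 3. So r8c6=3.
Step 38. [r5c3∈{9}] r5c3's peers cover all but 9, so r5c3=9.
Step 39. [r1c3∈{6}] r1c3 is down to just 6, so r1c3=6.
Step 40. [r2c2∈{4}] r2c2's peers cover all but 4 ⇒ r2c2=4.
Step 41. [r4c9∈{1}] only 1 remains possible at r4c9 ⇒ r4c9=1.
Step 42. [r3c5∈{6}] r3c5 has the single candidate 6, so r3c5=6.
Step 43. [r7c9∈{2}] r7c9 has the single candidate 2 ⇒ r7c9=2.
Step 44. [r1c9∈{7}] r1c9's peers cover all but 7. So r1c9=7.
Step 45. [r2c3∈{5}] only 5 remains possible at r2c3, so r2c3=5.
Step 46. [r4c7∈{4}] nothing but 4 survives at r4c7. So r4c7=4.

Answer: 1 3 6 2 5 9 8 4 7 / 2 4 5 8 7 1 6 9 3 / 9 7 8 3 6 4 2 1 5 / 3 8 7 6 9 5 4 2 1 / 4 1 9 7 3 2 5 6 8 / 6 5 2 4 1 8 7 3 9 / 7 9 1 5 4 6 3 8 2 / 5 2 4 1 8 3 9 7 6 / 8 6 3 9 2 7 1 5 4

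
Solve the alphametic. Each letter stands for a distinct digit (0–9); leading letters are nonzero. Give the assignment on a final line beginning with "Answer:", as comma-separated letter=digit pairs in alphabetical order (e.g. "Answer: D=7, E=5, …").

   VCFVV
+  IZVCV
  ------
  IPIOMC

Step 1. [I] I is the leading digit of a 6-digit sum of two 5-digit numbers; the final carry is exactly 1. So I=1.
Step 2. [col 1: V + V ≡ C (mod 10)] column 1 (V + V ≡ C (mod 10), carry-in 0) doesn't pin C yet; pick C=6 and continue. So C=6.
Step 3. [col 1: V + V ≡ C (mod 10)] no forcing yet in column 1 (carry-in 0); V=8 is free and consistent — try it, so V=8.
Step 4. [col 2: V + C ≡ M (mod 10)] from column 2 (V=8, C=6, carry-in 1, digits 1,6,8 already taken and all letters distinct): M must equal 5. So M=5.
Step 5. [col 3: F + V ≡ O (mod 10)] several values work for F in column 3 (F + V ≡ O (mod 10), carry-in 1); try F=3. So F=3.
Step 6. [col 3: F + V ≡ O (mod 10)] from column 3 (F=3, V=8, carry-in 1, digits 1,3,5,6,8 already taken and all letters distinct): O must equal 2, so O=2.
Step 7. [col 4: C + Z ≡ I (mod 10)] column 4: given C=6, I=1, carry-in 1, and digits 1,2,3,5,6,8 already taken and all letters distinct, C+Z≡I (mod 10) forces Z=4 ⇒ Z=4.
Step 8. [col 5: V + I ≡ P (mod 10)] column 5: given V=8, I=1, carry-in 1, and digits 1,2,3,4,5,6,8 already taken and all letters distinct, V+I≡P (mod 10) forces P=0. So P=0.

Answer: C=6, F=3, I=1, M=5, O=2, P=0, V=8, Z=4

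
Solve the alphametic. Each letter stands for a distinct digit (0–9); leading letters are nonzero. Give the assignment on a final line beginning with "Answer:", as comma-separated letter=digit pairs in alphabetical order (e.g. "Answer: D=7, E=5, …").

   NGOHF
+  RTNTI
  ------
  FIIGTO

Step 1. [col 1: F + I ≡ O (mod 10)] column 1 (F + I ≡ O (mod 10), carry-in 0) doesn't pin F yet; pick F=1 and continue. So F=1.
Step 2. [col 1: F + I ≡ O (mod 10)] column 1 (F + I ≡ O (mod 10), carry-in 0) doesn't pin I yet; pick I=2 and continue, so I=2.
Step 3. [col 1: F + I ≡ O (mod 10)] column 1: given F=1, I=2, carry-in 0, and digits 1,2 already taken and all letters distinct, F+I≡O (mod 10) forces O=3. So O=3.
Step 4. [col 2: H + T ≡ T (mod 10)] column 2 reads H+T+carry(0)=T with nothing yet; with digits 1,2,3 already taken and all letters distinct, the only value for H is 0 ⇒ H=0.
Step 5. [col 2: H + T ≡ T (mod 10)] no forcing yet in column 2 (carry-in 0); T=4 is free and consistent — try it ⇒ T=4.
Step 6. [col 3: O + N ≡ G (mod 10)] no forcing yet in column 3 (carry-in 0); G=8 is free and consistent — try it ⇒ G=8.
Step 7. [col 3: O + N ≡ G (mod 10)] in column 3 we have O+N≡G with carry-in 0; given O=3, G=8 and digits 0,1,2,3,4,8 already taken and all letters distinct, that pins N to 5. So N=5.
Step 8. [col 5: N + R ≡ I (mod 10)] from column 5 (N=5, I=2, carry-in 1, digits 0,1,2,3,4,5,8 already taken and all letters distinct): R must equal 6, so R=6.

Answer: F=1, G=8, H=0, I=2, N=5, O=3, R=6, T=4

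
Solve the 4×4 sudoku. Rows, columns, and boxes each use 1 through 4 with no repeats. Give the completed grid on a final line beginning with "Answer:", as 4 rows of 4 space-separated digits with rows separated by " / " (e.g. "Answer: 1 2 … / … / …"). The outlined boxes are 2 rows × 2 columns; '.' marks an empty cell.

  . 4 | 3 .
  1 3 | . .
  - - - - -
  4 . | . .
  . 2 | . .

Step 1. [r3c4∈{1,2,3}] in row 3, 3 fits only at r3c4 ⇒ r3c4=3.
Step 2. [r1c4∈{1,2}] 1 has one home in row 1: r1c4. So r1c4=1.
Step 3. [r4c3∈{1,4}] in row 4, 1 fits only at r4c3, so r4c3=1.
Step 4. [r2c3∈{2,4}] in col 3, 4 fits only at r2c3, so r2c3=4.
Step 5. [r4c1∈{3}] r4c1's peers cover all but 3. So r4c1=3.
Step 6. [r3c3∈{2}] r3c3 has the single candidate 2, so r3c3=2.
Step 7. [r4c4∈{4}] only 4 remains possible at r4c4. So r4c4=4.
Step 8. [r3c2∈{1}] nothing but 1 survives at r3c2. So r3c2=1.
Step 9. [r1c1∈{2}] nothing but 2 survives at r1c1 ⇒ r1c1=2.
Step 10. [r2c4∈{2}] r2c4 is down to just 2 ⇒ r2c4=2.

Answer: 2 4 3 1 / 1 3 4 2 / 4 1 2 3 / 3 2 1 4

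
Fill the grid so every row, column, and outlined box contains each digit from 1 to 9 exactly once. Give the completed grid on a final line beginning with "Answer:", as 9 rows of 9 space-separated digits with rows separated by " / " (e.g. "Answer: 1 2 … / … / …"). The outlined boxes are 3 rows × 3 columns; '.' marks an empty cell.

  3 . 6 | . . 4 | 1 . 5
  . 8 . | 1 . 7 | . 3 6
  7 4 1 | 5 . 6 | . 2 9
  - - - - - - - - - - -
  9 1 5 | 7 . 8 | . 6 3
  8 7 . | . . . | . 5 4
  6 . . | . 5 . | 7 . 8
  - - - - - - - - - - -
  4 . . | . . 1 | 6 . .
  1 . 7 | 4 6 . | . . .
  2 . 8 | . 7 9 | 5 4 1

Step 1. [r9c4∈{3}] r9c4 is down to just 3 ⇒ r9c4=3.
Step 2. [r8c7∈{2,3,8,9}] col 7 places 3 nowhere but r8c7, so r8c7=3.
Step 3. [r5c7∈{2,9}] col 7 places 9 nowhere but r5c7 ⇒ r5c7=9.
Step 4. [r7c2∈{3,5,9}] in row 7, 5 fits only at r7c2 ⇒ r7c2=5.
Step 5. [r6c2∈{2,3}] across col 2, 3 lands solely at r6c2, so r6c2=3.
Step 6. [r6c6∈{2}] r6c6 is down to just 2. So r6c6=2.
Step 7. [r1c2∈{2,9}] in col 2, 2 fits only at r1c2, so r1c2=2.
Step 8. [r8c8∈{8,9}] r8c8 is the only open cell in row 8 admitting 8. So r8c8=8.
Step 9. [r7c4∈{2,8}] in col 4, 2 fits only at r7c4 ⇒ r7c4=2.
Step 10. [r1c4∈{8,9}] r1c4 is the only open cell in col 4 admitting 8. So r1c4=8.
Step 11. [r2c3∈{9}] r2c3 is down to just 9, so r2c3=9.
Step 12. [r7c9∈{7}] only 7 remains possible at r7c9. So r7c9=7.
Step 13. [r3c5∈{3}] r3c5 has the single candidate 3. So r3c5=3.
Step 14. [r1c8∈{7}] nothing but 7 survives at r1c8, so r1c8=7.
Step 15. [r9c2∈{6}] r9c2's peers cover all but 6 ⇒ r9c2=6.
Step 16. [r8c9∈{2}] only 2 remains possible at r8c9 ⇒ r8c9=2.
Step 17. [r6c8∈{1}] nothing but 1 survives at r6c8. So r6c8=1.
Step 18. [r2c1∈{5}] r2c1's peers cover all but 5 ⇒ r2c1=5.
Step 19. [r7c5∈{8}] only 8 remains possible at r7c5, so r7c5=8.
Step 20. [r6c3∈{4}] r6c3's peers cover all but 4, so r6c3=4.
Step 21. [r5c4∈{6}] nothing but 6 survives at r5c4. So r5c4=6.
Step 22. [r4c7∈{2}] r4c7 is down to just 2 ⇒ r4c7=2.
Step 23. [r7c3∈{3}] r7c3 is down to just 3. So r7c3=3.
Step 24. [r8c6∈{5}] r8c6's peers cover all but 5, so r8c6=5.
Step 25. [r7c8∈{9}] r7c8 is down to just 9. So r7c8=9.
Step 26. [r8c2∈{9}] only 9 remains possible at r8c2. So r8c2=9.
Step 27. [r5c6∈{3}] r5c6 has the single candidate 3 ⇒ r5c6=3.
Step 28. [r2c5∈{2}] nothing but 2 survives at r2c5 ⇒ r2c5=2.
Step 29. [r4c5∈{4}] r4c5 has the single candidate 4. So r4c5=4.
Step 30. [r6c4∈{9}] r6c4's peers cover all but 9. So r6c4=9.
Step 31. [r5c3∈{2}] r5c3's peers cover all but 2, so r5c3=2.
Step 32. [r1c5∈{9}] r1c5 is down to just 9, so r1c5=9.
Step 33. [r2c7∈{4}] r2c7 has the single candidate 4. So r2c7=4.
Step 34. [r5c5∈{1}] r5c5 has the single candidate 1, so r5c5=1.
Step 35. [r3c7∈{8}] only 8 remains possible at r3c7 ⇒ r3c7=8.

Answer: 3 2 6 8 9 4 1 7 5 / 5 8 9 1 2 7 4 3 6 / 7 4 1 5 3 6 8 2 9 / 9 1 5 7 4 8 2 6 3 / 8 7 2 6 1 3 9 5 4 / 6 3 4 9 5 2 7 1 8 / 4 5 3 2 8 1 6 9 7 / 1 9 7 4 6 5 3 8 2 / 2 6 8 3 7 9 5 4 1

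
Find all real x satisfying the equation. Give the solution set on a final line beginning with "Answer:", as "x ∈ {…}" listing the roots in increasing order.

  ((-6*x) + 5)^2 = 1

Step 1. [((-6*x) + 5)^2 = 1] LHS squared, RHS 1 ≥ 0: apply √ (±). So sqrt: (-6*x) + 5 = 1 or -1.
Step 2. [(-6*x) + 5 = 1 or -1] subtract 5: x sits inside (… + 5), so sub: -6*x = -4 or -6.
Step 3. [-6*x = -4 or -6] -6·(inner) — divide through by -6, so div: x = 2/3 or 1.

Answer: x ∈ {2/3, 1}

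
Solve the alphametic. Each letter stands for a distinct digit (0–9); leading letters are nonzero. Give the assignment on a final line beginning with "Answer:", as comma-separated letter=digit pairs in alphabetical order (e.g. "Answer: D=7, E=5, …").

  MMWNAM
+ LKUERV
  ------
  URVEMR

Step 1. [col 1: M + V ≡ R (mod 10)] no forcing yet in column 1 (carry-in 0); M=4 is free and consistent — try it, so M=4.
Step 2. [col 1: M + V ≡ R (mod 10)] several values work for R in column 1 (M + V ≡ R (mod 10), carry-in 0); try R=1. So R=1.
Step 3. [col 1: M + V ≡ R (mod 10)] in column 1 we have M+V≡R with carry-in 0; given M=4, R=1 and digits 1,4 already taken and all letters distinct, that pins V to 7, so V=7.
Step 4. [col 2: A + R ≡ M (mod 10)] from column 2 (R=1, M=4, carry-in 1, digits 1,4,7 already taken and all letters distinct): A must equal 2. So A=2.
Step 5. [col 3: N + E ≡ E (mod 10)] in column 3 we have N+E≡E with carry-in 0; given nothing yet and digits 1,2,4,7 already taken and all letters distinct, that pins N to 0. So N=0.
Step 6. [col 3: N + E ≡ E (mod 10)] E=5 is one option consistent with column 3 (N + E ≡ E (mod 10), carry-in 0) — take it ⇒ E=5.
Step 7. [col 4: W + U ≡ V (mod 10)] no forcing yet in column 4 (carry-in 0); W=9 is free and consistent — try it, so W=9.
Step 8. [col 4: W + U ≡ V (mod 10)] column 4: given W=9, V=7, carry-in 0, and digits 0,1,2,4,5,7,9 already taken and all letters distinct, W+U≡V (mod 10) forces U=8 ⇒ U=8.
Step 9. [col 5: M + K ≡ R (mod 10)] in column 5 we have M+K≡R with carry-in 1; given M=4, R=1 and digits 0,1,2,4,5,7,8,9 already taken and all letters distinct, that pins K to 6, so K=6.
Step 10. [col 6: M + L ≡ U (mod 10)] column 6: given M=4, U=8, carry-in 1, and digits 0,1,2,4,5,6,7,8,9 already taken and all letters distinct, M+L≡U (mod 10) forces L=3 ⇒ L=3.

Answer: A=2, E=5, K=6, L=3, M=4, N=0, R=1, U=8, V=7, W=9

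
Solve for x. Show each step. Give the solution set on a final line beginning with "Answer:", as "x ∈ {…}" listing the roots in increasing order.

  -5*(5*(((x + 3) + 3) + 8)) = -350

Step 1. [-5*(5*(((x + 3) + 3) + 8)) = -350] -5 out front; divide by -5, so div: 5*(((x + 3) + 3) + 8) = 70.
Step 2. [5*(((x + 3) + 3) + 8) = 70] 5 out front; divide by 5, so div: ((x + 3) + 3) + 8 = 14.
Step 3. [((x + 3) + 3) + 8 = 14] the outer +8 inverts by subtracting 8. So sub: (x + 3) + 3 = 6.
Step 4. [(x + 3) + 3 = 6] subtract 3: x sits inside (… + 3), so sub: x + 3 = 3.
Step 5. [x + 3 = 3] subtract 3: x sits inside (… + 3) ⇒ sub: x = 0.

Answer: x ∈ {0}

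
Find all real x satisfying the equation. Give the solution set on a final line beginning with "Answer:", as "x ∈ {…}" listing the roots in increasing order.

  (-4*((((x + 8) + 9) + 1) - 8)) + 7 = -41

Step 1. [(-4*((((x + 8) + 9) + 1) - 8)) + 7 = -41] 7 comes off first (subtract 7). So sub: -4*((((x + 8) + 9) + 1) - 8) = -48.
Step 2. [-4*((((x + 8) + 9) + 1) - 8) = -48] -4·(inner) — divide through by -4, so div: (((x + 8) + 9) + 1) - 8 = 12.
Step 3. [(((x + 8) + 9) + 1) - 8 = 12] the outer -8 inverts by adding 8 ⇒ sub: ((x + 8) + 9) + 1 = 20.
Step 4. [((x + 8) + 9) + 1 = 20] the outer +1 inverts by subtracting 1, so sub: (x + 8) + 9 = 19.
Step 5. [(x + 8) + 9 = 19] the outer +9 inverts by subtracting 9, so sub: x + 8 = 10.
Step 6. [x + 8 = 10] subtract 8: x sits inside (… + 8), so sub: x = 2.

Answer: x ∈ {2}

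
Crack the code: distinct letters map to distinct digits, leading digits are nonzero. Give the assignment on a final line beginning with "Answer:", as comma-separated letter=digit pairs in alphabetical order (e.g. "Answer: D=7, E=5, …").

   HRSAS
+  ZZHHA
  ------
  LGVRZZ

Step 1. [col 1: S + A ≡ Z (mod 10)] several values work for Z in column 1 (S + A ≡ Z (mod 10), carry-in 0); try Z=5 ⇒ Z=5.
Step 2. [col 1: S + A ≡ Z (mod 10)] A=8 is one option consistent with column 1 (S + A ≡ Z (mod 10), carry-in 0) — take it, so A=8.
Step 3. [col 1: S + A ≡ Z (mod 10)] column 1 reads S+A+carry(0)=Z with A=8, Z=5; with digits 5,8 already taken and all letters distinct, the only value for S is 7. So S=7.
Step 4. [col 2: A + H ≡ Z (mod 10)] column 2: given A=8, Z=5, carry-in 1, and digits 5,7,8 already taken and all letters distinct, A+H≡Z (mod 10) forces H=6. So H=6.
Step 5. [L] the sum has 6 digits but both addends have 5; that extra leading digit L is the final carry, namely 1. So L=1.
Step 6. [col 3: S + H ≡ R (mod 10)] from column 3 (S=7, H=6, carry-in 1, digits 1,5,6,7,8 already taken and all letters distinct): R must equal 4, so R=4.
Step 7. [col 4: R + Z ≡ V (mod 10)] column 4: given R=4, Z=5, carry-in 1, and digits 1,4,5,6,7,8 already taken and all letters distinct, R+Z≡V (mod 10) forces V=0 ⇒ V=0.
Step 8. [col 5: H + Z ≡ G (mod 10)] column 5: given H=6, Z=5, carry-in 1, and digits 0,1,4,5,6,7,8 already taken and all letters distinct, H+Z≡G (mod 10) forces G=2. So G=2.

Answer: A=8, G=2, H=6, L=1, R=4, S=7, V=0, Z=5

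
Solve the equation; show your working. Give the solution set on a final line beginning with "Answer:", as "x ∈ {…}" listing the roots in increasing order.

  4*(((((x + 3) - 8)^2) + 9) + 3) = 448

Step 1. [4*(((((x + 3) - 8)^2) + 9) + 3) = 448] LHS = 4·(…); ÷4 both sides ⇒ div: ((((x + 3) - 8)^2) + 9) + 3 = 112.
Step 2. [((((x + 3) - 8)^2) + 9) + 3 = 112] 3 comes off first (subtract 3), so sub: (((x + 3) - 8)^2) + 9 = 109.
Step 3. [(((x + 3) - 8)^2) + 9 = 109] the outer +9 inverts by subtracting 9. So sub: ((x + 3) - 8)^2 = 100.
Step 4. [((x + 3) - 8)^2 = 100] √ both sides: 100 ≥ 0 gives two branches, so sqrt: (x + 3) - 8 = 10 or -10.
Step 5. [(x + 3) - 8 = 10 or -10] -8 is outermost — add 8 both sides, so sub: x + 3 = 18 or -2.
Step 6. [x + 3 = 18 or -2] subtract 3: x sits inside (… + 3), so sub: x = 15 or -5.

Answer: x ∈ {-5, 15}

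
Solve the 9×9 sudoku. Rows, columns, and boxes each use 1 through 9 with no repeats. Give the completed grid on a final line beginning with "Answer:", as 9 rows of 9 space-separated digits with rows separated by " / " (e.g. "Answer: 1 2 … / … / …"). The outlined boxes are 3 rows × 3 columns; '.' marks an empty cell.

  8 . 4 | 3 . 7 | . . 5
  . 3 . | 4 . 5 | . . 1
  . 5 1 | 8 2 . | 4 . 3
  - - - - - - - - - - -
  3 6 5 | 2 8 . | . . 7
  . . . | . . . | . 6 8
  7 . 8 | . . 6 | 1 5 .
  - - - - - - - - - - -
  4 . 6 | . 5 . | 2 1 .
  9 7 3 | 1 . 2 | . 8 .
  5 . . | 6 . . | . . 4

Step 1. [r6c4∈{9}] r6c4's peers cover all but 9, so r6c4=9.
Step 2. [r9c8∈{3,7,9}] col 8 places 3 nowhere but r9c8. So r9c8=3.
Step 3. [r3c6∈{9}] r3c6 has the single candidate 9 ⇒ r3c6=9.
Step 4. [r4c7∈{9}] r4c7 has the single candidate 9, so r4c7=9.
Step 5. [r5c1∈{1,2}] 1 has one home in col 1: r5c1 ⇒ r5c1=1.
Step 6. [r2c3∈{2,7,9}] in col 3, 7 fits only at r2c3 ⇒ r2c3=7.
Step 7. [r1c2∈{2,9}] box 1 places 9 nowhere but r1c2 ⇒ r1c2=9.
Step 8. [r6c5∈{3,4}] in row 6, 3 fits only at r6c5 ⇒ r6c5=3.
Step 9. [r5c6∈{4}] r5c6 is down to just 4, so r5c6=4.
Step 10. [r1c7∈{6}] r1c7 has the single candidate 6 ⇒ r1c7=6.
Step 11. [r5c2∈{2}] nothing but 2 survives at r5c2 ⇒ r5c2=2.
Step 12. [r2c1∈{2,6}] 2 has one home in col 1: r2c1 ⇒ r2c1=2.
Step 13. [r9c6∈{8}] nothing but 8 survives at r9c6. So r9c6=8.
Step 14. [r7c4∈{7}] only 7 remains possible at r7c4 ⇒ r7c4=7.
Step 15. [r4c8∈{4}] r4c8 is down to just 4, so r4c8=4.
Step 16. [r4c6∈{1}] nothing but 1 survives at r4c6, so r4c6=1.
Step 17. [r5c7∈{3}] r5c7's peers cover all but 3, so r5c7=3.
Step 18. [r3c8∈{7}] only 7 remains possible at r3c8, so r3c8=7.
Step 19. [r1c5∈{1}] r1c5's peers cover all but 1 ⇒ r1c5=1.
Step 20. [r7c2∈{8}] nothing but 8 survives at r7c2. So r7c2=8.
Step 21. [r5c5∈{7}] only 7 remains possible at r5c5, so r5c5=7.
Step 22. [r1c8∈{2}] r1c8 has the single candidate 2, so r1c8=2.
Step 23. [r3c1∈{6}] nothing but 6 survives at r3c1, so r3c1=6.
Step 24. [r2c8∈{9}] nothing but 9 survives at r2c8 ⇒ r2c8=9.
Step 25. [r6c2∈{4}] r6c2 has the single candidate 4 ⇒ r6c2=4.
Step 26. [r9c7∈{7}] r9c7's peers cover all but 7, so r9c7=7.
Step 27. [r9c2∈{1}] r9c2 is down to just 1 ⇒ r9c2=1.
Step 28. [r8c7∈{5}] r8c7's peers cover all but 5 ⇒ r8c7=5.
Step 29. [r6c9∈{2}] only 2 remains possible at r6c9. So r6c9=2.
Step 30. [r2c5∈{6}] r2c5 has the single candidate 6, so r2c5=6.
Step 31. [r8c5∈{4}] nothing but 4 survives at r8c5 ⇒ r8c5=4.
Step 32. [r5c3∈{9}] r5c3 is down to just 9. So r5c3=9.
Step 33. [r9c3∈{2}] r9c3 has the single candidate 2. So r9c3=2.
Step 34. [r9c5∈{9}] nothing but 9 survives at r9c5. So r9c5=9.
Step 35. [r7c9∈{9}] r7c9 has the single candidate 9, so r7c9=9.
Step 36. [r2c7∈{8}] r2c7's peers cover all but 8, so r2c7=8.
Step 37. [r7c6∈{3}] r7c6 has the single candidate 3, so r7c6=3.
Step 38. [r5c4∈{5}] only 5 remains possible at r5c4. So r5c4=5.
Step 39. [r8c9∈{6}] r8c9 has the single candidate 6. So r8c9=6.

Answer: 8 9 4 3 1 7 6 2 5 / 2 3 7 4 6 5 8 9 1 / 6 5 1 8 2 9 4 7 3 / 3 6 5 2 8 1 9 4 7 / 1 2 9 5 7 4 3 6 8 / 7 4 8 9 3 6 1 5 2 / 4 8 6 7 5 3 2 1 9 / 9 7 3 1 4 2 5 8 6 / 5 1 2 6 9 8 7 3 4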